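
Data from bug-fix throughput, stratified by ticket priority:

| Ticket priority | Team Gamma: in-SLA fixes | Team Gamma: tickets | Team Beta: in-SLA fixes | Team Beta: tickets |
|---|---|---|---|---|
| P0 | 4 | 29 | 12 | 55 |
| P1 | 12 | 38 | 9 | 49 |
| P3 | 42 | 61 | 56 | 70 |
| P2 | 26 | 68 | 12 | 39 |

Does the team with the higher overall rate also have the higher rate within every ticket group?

P0: Team Gamma 4/29 = 13.8%, Team Beta 12/55 = 21.8% → Team Beta
P1: Team Gamma 12/38 = 31.6%, Team Beta 9/49 = 18.4% → Team Gamma
P3: Team Gamma 42/61 = 68.9%, Team Beta 56/70 = 80.0% → Team Beta
P2: Team Gamma 26/68 = 38.2%, Team Beta 12/39 = 30.8% → Team Gamma
Overall: Team Gamma 84/196 = 42.9%, Team Beta 89/213 = 41.8% → Team Gamma
Neither sweeps: Team Gamma wins 2 of 4 groups, Team Beta wins 2. Team Gamma wins overall but not every group — no Simpson reversal.

No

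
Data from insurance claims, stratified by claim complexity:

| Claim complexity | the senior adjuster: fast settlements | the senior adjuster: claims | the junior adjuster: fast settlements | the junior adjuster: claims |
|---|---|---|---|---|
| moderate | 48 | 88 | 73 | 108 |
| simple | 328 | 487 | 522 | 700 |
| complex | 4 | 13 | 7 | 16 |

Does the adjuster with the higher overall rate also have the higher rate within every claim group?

Yes

Moderate: the senior adjuster 48/88 = 54.5%, the junior adjuster 73/108 = 67.6% → the junior adjuster
Simple: the senior adjuster 328/487 = 67.4%, the junior adjuster 522/700 = 74.6% → the junior adjuster
Complex: the senior adjuster 4/13 = 30.8%, the junior adjuster 7/16 = 43.8% → the junior adjuster
Overall: the senior adjuster 380/588 = 64.6%, the junior adjuster 602/824 = 73.1% → the junior adjuster
The junior adjuster wins overall and in every claim group — no reversal.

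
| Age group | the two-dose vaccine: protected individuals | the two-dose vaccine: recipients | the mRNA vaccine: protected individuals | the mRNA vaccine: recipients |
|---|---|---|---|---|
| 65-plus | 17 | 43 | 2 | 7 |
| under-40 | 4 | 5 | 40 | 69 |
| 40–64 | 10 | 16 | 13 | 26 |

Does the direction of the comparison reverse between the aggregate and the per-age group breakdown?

Yes

65-plus: the two-dose vaccine 17/43 = 39.5%, the mRNA vaccine 2/7 = 28.6% → the two-dose vaccine
Under-40: the two-dose vaccine 4/5 = 80.0%, the mRNA vaccine 40/69 = 58.0% → the two-dose vaccine
40–64: the two-dose vaccine 10/16 = 62.5%, the mRNA vaccine 13/26 = 50.0% → the two-dose vaccine
Overall: the two-dose vaccine 31/64 = 48.4%, the mRNA vaccine 55/102 = 53.9% → the mRNA vaccine
The two-dose vaccine wins each age group but the mRNA vaccine wins overall — the comparison reverses. The two-dose vaccine's recipients skew toward 65-plus, which has a lower base rate.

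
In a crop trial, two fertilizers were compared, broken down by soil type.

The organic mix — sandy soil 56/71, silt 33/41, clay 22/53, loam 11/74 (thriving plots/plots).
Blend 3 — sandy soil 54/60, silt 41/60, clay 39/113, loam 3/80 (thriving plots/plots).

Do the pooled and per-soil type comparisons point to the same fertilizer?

Sandy soil: the organic mix 56/71 = 78.9%, Blend 3 54/60 = 90.0% → Blend 3
Silt: the organic mix 33/41 = 80.5%, Blend 3 41/60 = 68.3% → the organic mix
Clay: the organic mix 22/53 = 41.5%, Blend 3 39/113 = 34.5% → the organic mix
Loam: the organic mix 11/74 = 14.9%, Blend 3 3/80 = 3.8% → the organic mix
Overall: the organic mix 122/239 = 51.0%, Blend 3 137/313 = 43.8% → the organic mix
Neither sweeps: the organic mix wins 3 of 4 groups, Blend 3 wins 1. The organic mix wins overall but not every group — no Simpson reversal.

No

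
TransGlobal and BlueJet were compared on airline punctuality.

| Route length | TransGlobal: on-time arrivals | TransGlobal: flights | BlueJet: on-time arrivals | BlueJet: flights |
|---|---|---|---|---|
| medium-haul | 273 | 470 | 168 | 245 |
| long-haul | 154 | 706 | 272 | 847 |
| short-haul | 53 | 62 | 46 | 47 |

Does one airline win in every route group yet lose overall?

No

Medium-haul: TransGlobal 273/470 = 58.1%, BlueJet 168/245 = 68.6% → BlueJet
Long-haul: TransGlobal 154/706 = 21.8%, BlueJet 272/847 = 32.1% → BlueJet
Short-haul: TransGlobal 53/62 = 85.5%, BlueJet 46/47 = 97.9% → BlueJet
Overall: TransGlobal 480/1238 = 38.8%, BlueJet 486/1139 = 42.7% → BlueJet
BlueJet wins overall and in every route group — no reversal.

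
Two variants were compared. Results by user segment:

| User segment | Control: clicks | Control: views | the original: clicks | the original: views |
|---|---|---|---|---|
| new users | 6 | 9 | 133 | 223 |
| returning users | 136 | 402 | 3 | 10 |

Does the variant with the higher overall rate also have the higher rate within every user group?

New users: Control 6/9 = 66.7%, the original 133/223 = 59.6% → Control
Returning users: Control 136/402 = 33.8%, the original 3/10 = 30.0% → Control
Overall: Control 142/411 = 34.5%, the original 136/233 = 58.4% → the original
Control wins each user group but the original wins overall — the comparison reverses. Control's views skew toward returning users, which has a lower base rate.

No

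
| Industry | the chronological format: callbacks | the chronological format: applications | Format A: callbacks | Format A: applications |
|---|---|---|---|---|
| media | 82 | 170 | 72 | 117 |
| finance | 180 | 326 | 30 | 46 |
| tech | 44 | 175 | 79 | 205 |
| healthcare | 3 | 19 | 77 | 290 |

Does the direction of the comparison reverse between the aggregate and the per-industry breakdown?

Yes

Media: the chronological format 82/170 = 48.2%, Format A 72/117 = 61.5% → Format A
Finance: the chronological format 180/326 = 55.2%, Format A 30/46 = 65.2% → Format A
Tech: the chronological format 44/175 = 25.1%, Format A 79/205 = 38.5% → Format A
Healthcare: the chronological format 3/19 = 15.8%, Format A 77/290 = 26.6% → Format A
Overall: the chronological format 309/690 = 44.8%, Format A 258/658 = 39.2% → the chronological format
Format A wins each industry group but the chronological format wins overall — the comparison reverses. Format A's applications skew toward healthcare, which has a lower base rate.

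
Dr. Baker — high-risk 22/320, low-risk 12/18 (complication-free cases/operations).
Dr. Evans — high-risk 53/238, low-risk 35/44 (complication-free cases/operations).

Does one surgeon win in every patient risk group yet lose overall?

High-risk: Dr. Baker 22/320 = 6.9%, Dr. Evans 53/238 = 22.3% → Dr. Evans
Low-risk: Dr. Baker 12/18 = 66.7%, Dr. Evans 35/44 = 79.5% → Dr. Evans
Overall: Dr. Baker 34/338 = 10.1%, Dr. Evans 88/282 = 31.2% → Dr. Evans
Dr. Evans wins overall and in every patient risk group — no reversal.

No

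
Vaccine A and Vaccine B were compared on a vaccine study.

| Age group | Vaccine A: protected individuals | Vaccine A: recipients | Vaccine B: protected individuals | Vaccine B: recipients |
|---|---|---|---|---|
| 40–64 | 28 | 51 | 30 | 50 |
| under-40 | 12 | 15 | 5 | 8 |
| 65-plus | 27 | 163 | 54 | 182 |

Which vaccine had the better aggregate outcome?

40–64: Vaccine A 28/51 = 54.9%, Vaccine B 30/50 = 60.0% → Vaccine B
Under-40: Vaccine A 12/15 = 80.0%, Vaccine B 5/8 = 62.5% → Vaccine A
65-plus: Vaccine A 27/163 = 16.6%, Vaccine B 54/182 = 29.7% → Vaccine B
Overall: Vaccine A 67/229 = 29.3%, Vaccine B 89/240 = 37.1% → Vaccine B
(Neither sweeps every age group, but Vaccine B has the higher pooled rate.)

Vaccine B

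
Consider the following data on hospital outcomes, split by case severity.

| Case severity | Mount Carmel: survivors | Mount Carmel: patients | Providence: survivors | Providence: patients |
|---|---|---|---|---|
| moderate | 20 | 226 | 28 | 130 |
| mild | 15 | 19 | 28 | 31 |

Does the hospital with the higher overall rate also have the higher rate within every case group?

Moderate: Mount Carmel 20/226 = 8.8%, Providence 28/130 = 21.5% → Providence
Mild: Mount Carmel 15/19 = 78.9%, Providence 28/31 = 90.3% → Providence
Overall: Mount Carmel 35/245 = 14.3%, Providence 56/161 = 34.8% → Providence
Providence wins overall and in every case group — no reversal.

Yes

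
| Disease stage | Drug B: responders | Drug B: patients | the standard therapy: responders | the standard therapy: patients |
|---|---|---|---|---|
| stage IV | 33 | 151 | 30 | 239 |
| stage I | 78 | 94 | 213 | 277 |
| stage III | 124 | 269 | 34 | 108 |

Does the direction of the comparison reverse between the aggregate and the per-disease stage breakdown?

No

Stage IV: Drug B 33/151 = 21.9%, the standard therapy 30/239 = 12.6% → Drug B
Stage I: Drug B 78/94 = 83.0%, the standard therapy 213/277 = 76.9% → Drug B
Stage III: Drug B 124/269 = 46.1%, the standard therapy 34/108 = 31.5% → Drug B
Overall: Drug B 235/514 = 45.7%, the standard therapy 277/624 = 44.4% → Drug B
Drug B wins overall and in every disease group — no reversal.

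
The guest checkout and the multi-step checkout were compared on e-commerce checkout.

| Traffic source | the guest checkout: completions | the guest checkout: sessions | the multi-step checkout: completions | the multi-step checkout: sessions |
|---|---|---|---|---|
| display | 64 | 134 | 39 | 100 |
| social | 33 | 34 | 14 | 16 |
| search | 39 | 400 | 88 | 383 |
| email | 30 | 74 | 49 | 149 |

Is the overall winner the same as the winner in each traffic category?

Display: the guest checkout 64/134 = 47.8%, the multi-step checkout 39/100 = 39.0% → the guest checkout
Social: the guest checkout 33/34 = 97.1%, the multi-step checkout 14/16 = 87.5% → the guest checkout
Search: the guest checkout 39/400 = 9.8%, the multi-step checkout 88/383 = 23.0% → the multi-step checkout
Email: the guest checkout 30/74 = 40.5%, the multi-step checkout 49/149 = 32.9% → the guest checkout
Overall: the guest checkout 166/642 = 25.9%, the multi-step checkout 190/648 = 29.3% → the multi-step checkout
Neither sweeps: the guest checkout wins 3 of 4 groups, the multi-step checkout wins 1. The multi-step checkout wins overall but not every group — no Simpson reversal.

No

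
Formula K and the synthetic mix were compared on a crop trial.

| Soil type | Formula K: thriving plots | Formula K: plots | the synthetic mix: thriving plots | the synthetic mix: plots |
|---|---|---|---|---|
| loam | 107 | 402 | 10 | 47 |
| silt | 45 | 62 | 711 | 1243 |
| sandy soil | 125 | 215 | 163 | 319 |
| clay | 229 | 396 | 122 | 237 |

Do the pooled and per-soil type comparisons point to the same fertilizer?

Loam: Formula K 107/402 = 26.6%, the synthetic mix 10/47 = 21.3% → Formula K
Silt: Formula K 45/62 = 72.6%, the synthetic mix 711/1243 = 57.2% → Formula K
Sandy soil: Formula K 125/215 = 58.1%, the synthetic mix 163/319 = 51.1% → Formula K
Clay: Formula K 229/396 = 57.8%, the synthetic mix 122/237 = 51.5% → Formula K
Overall: Formula K 506/1075 = 47.1%, the synthetic mix 1006/1846 = 54.5% → the synthetic mix
Formula K wins each soil group but the synthetic mix wins overall — the comparison reverses. Formula K's plots skew toward loam, which has a lower base rate.

No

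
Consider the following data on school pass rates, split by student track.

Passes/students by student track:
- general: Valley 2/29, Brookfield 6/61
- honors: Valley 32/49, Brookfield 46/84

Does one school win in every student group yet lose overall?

General: Valley 2/29 = 6.9%, Brookfield 6/61 = 9.8% → Brookfield
Honors: Valley 32/49 = 65.3%, Brookfield 46/84 = 54.8% → Valley
Overall: Valley 34/78 = 43.6%, Brookfield 52/145 = 35.9% → Valley
Neither sweeps: Valley wins 1 of 2 groups, Brookfield wins 1. Valley wins overall but not every group — no Simpson reversal.

No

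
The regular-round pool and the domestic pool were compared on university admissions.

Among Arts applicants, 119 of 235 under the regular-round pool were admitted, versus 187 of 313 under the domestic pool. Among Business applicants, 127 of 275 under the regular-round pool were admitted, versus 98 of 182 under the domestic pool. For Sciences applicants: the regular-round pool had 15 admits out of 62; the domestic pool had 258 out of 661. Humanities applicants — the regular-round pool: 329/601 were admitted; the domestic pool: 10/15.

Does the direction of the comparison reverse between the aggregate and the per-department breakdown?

Yes

Arts: the regular-round pool 119/235 = 50.6%, the domestic pool 187/313 = 59.7% → the domestic pool
Business: the regular-round pool 127/275 = 46.2%, the domestic pool 98/182 = 53.8% → the domestic pool
Sciences: the regular-round pool 15/62 = 24.2%, the domestic pool 258/661 = 39.0% → the domestic pool
Humanities: the regular-round pool 329/601 = 54.7%, the domestic pool 10/15 = 66.7% → the domestic pool
Overall: the regular-round pool 590/1173 = 50.3%, the domestic pool 553/1171 = 47.2% → the regular-round pool
The domestic pool wins each department group but the regular-round pool wins overall — the comparison reverses. The domestic pool's applicants skew toward Sciences, which has a lower base rate.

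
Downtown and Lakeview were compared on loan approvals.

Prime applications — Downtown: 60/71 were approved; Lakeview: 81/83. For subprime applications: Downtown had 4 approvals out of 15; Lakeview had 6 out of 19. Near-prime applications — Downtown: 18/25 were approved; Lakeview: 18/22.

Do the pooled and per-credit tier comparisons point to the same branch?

Yes

Prime: Downtown 60/71 = 84.5%, Lakeview 81/83 = 97.6% → Lakeview
Subprime: Downtown 4/15 = 26.7%, Lakeview 6/19 = 31.6% → Lakeview
Near-prime: Downtown 18/25 = 72.0%, Lakeview 18/22 = 81.8% → Lakeview
Overall: Downtown 82/111 = 73.9%, Lakeview 105/124 = 84.7% → Lakeview
Lakeview wins overall and in every credit group — no reversal.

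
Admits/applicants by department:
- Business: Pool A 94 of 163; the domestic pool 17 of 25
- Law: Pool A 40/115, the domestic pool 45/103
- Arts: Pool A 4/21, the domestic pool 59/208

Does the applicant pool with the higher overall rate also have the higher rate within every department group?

No

Business: Pool A 94/163 = 57.7%, the domestic pool 17/25 = 68.0% → the domestic pool
Law: Pool A 40/115 = 34.8%, the domestic pool 45/103 = 43.7% → the domestic pool
Arts: Pool A 4/21 = 19.0%, the domestic pool 59/208 = 28.4% → the domestic pool
Overall: Pool A 138/299 = 46.2%, the domestic pool 121/336 = 36.0% → Pool A
The domestic pool wins each department group but Pool A wins overall — the comparison reverses. The domestic pool's applicants skew toward Arts, which has a lower base rate.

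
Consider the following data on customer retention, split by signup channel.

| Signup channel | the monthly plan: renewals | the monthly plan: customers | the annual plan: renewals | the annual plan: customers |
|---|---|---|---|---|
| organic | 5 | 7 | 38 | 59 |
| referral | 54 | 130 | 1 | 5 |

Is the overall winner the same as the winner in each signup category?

No

Organic: the monthly plan 5/7 = 71.4%, the annual plan 38/59 = 64.4% → the monthly plan
Referral: the monthly plan 54/130 = 41.5%, the annual plan 1/5 = 20.0% → the monthly plan
Overall: the monthly plan 59/137 = 43.1%, the annual plan 39/64 = 60.9% → the annual plan
The monthly plan wins each signup group but the annual plan wins overall — the comparison reverses. The monthly plan's customers skew toward referral, which has a lower base rate.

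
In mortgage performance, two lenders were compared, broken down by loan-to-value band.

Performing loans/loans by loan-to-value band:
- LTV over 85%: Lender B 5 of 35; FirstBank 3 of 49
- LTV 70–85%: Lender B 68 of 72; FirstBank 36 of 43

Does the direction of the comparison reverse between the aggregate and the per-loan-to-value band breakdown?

LTV over 85%: Lender B 5/35 = 14.3%, FirstBank 3/49 = 6.1% → Lender B
LTV 70–85%: Lender B 68/72 = 94.4%, FirstBank 36/43 = 83.7% → Lender B
Overall: Lender B 73/107 = 68.2%, FirstBank 39/92 = 42.4% → Lender B
Lender B wins overall and in every loan-to-value group — no reversal.

No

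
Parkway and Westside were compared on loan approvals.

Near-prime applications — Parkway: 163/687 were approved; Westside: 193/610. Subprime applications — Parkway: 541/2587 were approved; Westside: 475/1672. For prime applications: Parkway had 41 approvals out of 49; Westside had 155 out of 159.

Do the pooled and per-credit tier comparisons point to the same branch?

Near-prime: Parkway 163/687 = 23.7%, Westside 193/610 = 31.6% → Westside
Subprime: Parkway 541/2587 = 20.9%, Westside 475/1672 = 28.4% → Westside
Prime: Parkway 41/49 = 83.7%, Westside 155/159 = 97.5% → Westside
Overall: Parkway 745/3323 = 22.4%, Westside 823/2441 = 33.7% → Westside
Westside wins overall and in every credit group — no reversal.

Yes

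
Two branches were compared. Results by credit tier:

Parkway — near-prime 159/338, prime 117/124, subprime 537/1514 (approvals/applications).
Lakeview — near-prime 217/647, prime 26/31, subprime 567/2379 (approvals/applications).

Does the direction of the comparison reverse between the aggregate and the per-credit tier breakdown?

No

Near-prime: Parkway 159/338 = 47.0%, Lakeview 217/647 = 33.5% → Parkway
Prime: Parkway 117/124 = 94.4%, Lakeview 26/31 = 83.9% → Parkway
Subprime: Parkway 537/1514 = 35.5%, Lakeview 567/2379 = 23.8% → Parkway
Overall: Parkway 813/1976 = 41.1%, Lakeview 810/3057 = 26.5% → Parkway
Parkway wins overall and in every credit group — no reversal.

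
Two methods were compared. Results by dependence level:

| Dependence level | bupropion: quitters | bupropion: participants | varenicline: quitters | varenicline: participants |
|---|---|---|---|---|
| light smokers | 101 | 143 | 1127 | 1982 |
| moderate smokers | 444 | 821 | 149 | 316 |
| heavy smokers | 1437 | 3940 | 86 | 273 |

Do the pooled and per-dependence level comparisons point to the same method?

No

Light smokers: bupropion 101/143 = 70.6%, varenicline 1127/1982 = 56.9% → bupropion
Moderate smokers: bupropion 444/821 = 54.1%, varenicline 149/316 = 47.2% → bupropion
Heavy smokers: bupropion 1437/3940 = 36.5%, varenicline 86/273 = 31.5% → bupropion
Overall: bupropion 1982/4904 = 40.4%, varenicline 1362/2571 = 53.0% → varenicline
Bupropion wins each dependence group but varenicline wins overall — the comparison reverses. Bupropion's participants skew toward heavy smokers, which has a lower base rate.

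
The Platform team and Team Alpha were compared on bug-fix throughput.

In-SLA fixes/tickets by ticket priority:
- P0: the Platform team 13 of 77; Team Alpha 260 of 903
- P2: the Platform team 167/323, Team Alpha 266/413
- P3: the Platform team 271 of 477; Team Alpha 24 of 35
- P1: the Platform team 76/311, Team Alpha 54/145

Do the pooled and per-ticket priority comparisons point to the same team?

No

P0: the Platform team 13/77 = 16.9%, Team Alpha 260/903 = 28.8% → Team Alpha
P2: the Platform team 167/323 = 51.7%, Team Alpha 266/413 = 64.4% → Team Alpha
P3: the Platform team 271/477 = 56.8%, Team Alpha 24/35 = 68.6% → Team Alpha
P1: the Platform team 76/311 = 24.4%, Team Alpha 54/145 = 37.2% → Team Alpha
Overall: the Platform team 527/1188 = 44.4%, Team Alpha 604/1496 = 40.4% → the Platform team
Team Alpha wins each ticket group but the Platform team wins overall — the comparison reverses. Team Alpha's tickets skew toward P0, which has a lower base rate.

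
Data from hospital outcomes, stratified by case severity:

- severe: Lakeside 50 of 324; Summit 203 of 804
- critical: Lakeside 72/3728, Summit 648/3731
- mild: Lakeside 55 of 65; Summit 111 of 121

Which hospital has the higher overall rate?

Summit

Severe: Lakeside 50/324 = 15.4%, Summit 203/804 = 25.2% → Summit
Critical: Lakeside 72/3728 = 1.9%, Summit 648/3731 = 17.4% → Summit
Mild: Lakeside 55/65 = 84.6%, Summit 111/121 = 91.7% → Summit
Overall: Lakeside 177/4117 = 4.3%, Summit 962/4656 = 20.7% → Summit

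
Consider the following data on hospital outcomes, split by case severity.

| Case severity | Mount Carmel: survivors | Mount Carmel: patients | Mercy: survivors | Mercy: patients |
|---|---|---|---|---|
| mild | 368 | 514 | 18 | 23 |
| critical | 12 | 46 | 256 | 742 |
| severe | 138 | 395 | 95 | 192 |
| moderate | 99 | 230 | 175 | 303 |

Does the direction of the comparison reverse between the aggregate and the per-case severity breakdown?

Yes

Mild: Mount Carmel 368/514 = 71.6%, Mercy 18/23 = 78.3% → Mercy
Critical: Mount Carmel 12/46 = 26.1%, Mercy 256/742 = 34.5% → Mercy
Severe: Mount Carmel 138/395 = 34.9%, Mercy 95/192 = 49.5% → Mercy
Moderate: Mount Carmel 99/230 = 43.0%, Mercy 175/303 = 57.8% → Mercy
Overall: Mount Carmel 617/1185 = 52.1%, Mercy 544/1260 = 43.2% → Mount Carmel
Mercy wins each case group but Mount Carmel wins overall — the comparison reverses. Mercy's patients skew toward critical, which has a lower base rate.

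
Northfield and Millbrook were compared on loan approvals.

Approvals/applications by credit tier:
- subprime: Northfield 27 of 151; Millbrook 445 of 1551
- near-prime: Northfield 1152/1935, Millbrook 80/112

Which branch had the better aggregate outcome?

Northfield

Subprime: Northfield 27/151 = 17.9%, Millbrook 445/1551 = 28.7% → Millbrook
Near-prime: Northfield 1152/1935 = 59.5%, Millbrook 80/112 = 71.4% → Millbrook
Overall: Northfield 1179/2086 = 56.5%, Millbrook 525/1663 = 31.6% → Northfield
(Millbrook wins every credit group but Northfield wins overall — Millbrook's applications skew toward the low-rate subprime group.)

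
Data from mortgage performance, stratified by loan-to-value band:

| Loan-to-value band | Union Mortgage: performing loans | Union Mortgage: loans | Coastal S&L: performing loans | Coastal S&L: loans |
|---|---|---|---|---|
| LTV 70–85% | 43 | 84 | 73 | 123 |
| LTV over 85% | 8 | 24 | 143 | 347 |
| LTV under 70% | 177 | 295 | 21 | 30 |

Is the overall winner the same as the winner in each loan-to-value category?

LTV 70–85%: Union Mortgage 43/84 = 51.2%, Coastal S&L 73/123 = 59.3% → Coastal S&L
LTV over 85%: Union Mortgage 8/24 = 33.3%, Coastal S&L 143/347 = 41.2% → Coastal S&L
LTV under 70%: Union Mortgage 177/295 = 60.0%, Coastal S&L 21/30 = 70.0% → Coastal S&L
Overall: Union Mortgage 228/403 = 56.6%, Coastal S&L 237/500 = 47.4% → Union Mortgage
Coastal S&L wins each loan-to-value group but Union Mortgage wins overall — the comparison reverses. Coastal S&L's loans skew toward LTV over 85%, which has a lower base rate.

No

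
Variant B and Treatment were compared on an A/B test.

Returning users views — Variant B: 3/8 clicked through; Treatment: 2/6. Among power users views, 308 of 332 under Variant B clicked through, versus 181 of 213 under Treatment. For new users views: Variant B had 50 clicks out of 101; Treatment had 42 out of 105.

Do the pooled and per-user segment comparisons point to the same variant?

Returning users: Variant B 3/8 = 37.5%, Treatment 2/6 = 33.3% → Variant B
Power users: Variant B 308/332 = 92.8%, Treatment 181/213 = 85.0% → Variant B
New users: Variant B 50/101 = 49.5%, Treatment 42/105 = 40.0% → Variant B
Overall: Variant B 361/441 = 81.9%, Treatment 225/324 = 69.4% → Variant B
Variant B wins overall and in every user group — no reversal.

Yes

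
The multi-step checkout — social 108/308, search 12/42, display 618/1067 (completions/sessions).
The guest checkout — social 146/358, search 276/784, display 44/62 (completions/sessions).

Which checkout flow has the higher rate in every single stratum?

the guest checkout

Social: the multi-step checkout 108/308 = 35.1%, the guest checkout 146/358 = 40.8% → the guest checkout
Search: the multi-step checkout 12/42 = 28.6%, the guest checkout 276/784 = 35.2% → the guest checkout
Display: the multi-step checkout 618/1067 = 57.9%, the guest checkout 44/62 = 71.0% → the guest checkout
The guest checkout has the higher rate in all 3 groups.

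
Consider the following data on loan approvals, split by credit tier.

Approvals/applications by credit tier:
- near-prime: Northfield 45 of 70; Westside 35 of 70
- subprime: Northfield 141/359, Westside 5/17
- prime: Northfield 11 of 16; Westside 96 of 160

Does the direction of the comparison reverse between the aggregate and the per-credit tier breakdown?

Yes

Near-prime: Northfield 45/70 = 64.3%, Westside 35/70 = 50.0% → Northfield
Subprime: Northfield 141/359 = 39.3%, Westside 5/17 = 29.4% → Northfield
Prime: Northfield 11/16 = 68.8%, Westside 96/160 = 60.0% → Northfield
Overall: Northfield 197/445 = 44.3%, Westside 136/247 = 55.1% → Westside
Northfield wins each credit group but Westside wins overall — the comparison reverses. Northfield's applications skew toward subprime, which has a lower base rate.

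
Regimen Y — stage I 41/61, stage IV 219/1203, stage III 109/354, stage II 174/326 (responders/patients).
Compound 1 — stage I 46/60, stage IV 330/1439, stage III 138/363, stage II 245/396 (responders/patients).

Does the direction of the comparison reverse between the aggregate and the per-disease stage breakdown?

No

Stage I: Regimen Y 41/61 = 67.2%, Compound 1 46/60 = 76.7% → Compound 1
Stage IV: Regimen Y 219/1203 = 18.2%, Compound 1 330/1439 = 22.9% → Compound 1
Stage III: Regimen Y 109/354 = 30.8%, Compound 1 138/363 = 38.0% → Compound 1
Stage II: Regimen Y 174/326 = 53.4%, Compound 1 245/396 = 61.9% → Compound 1
Overall: Regimen Y 543/1944 = 27.9%, Compound 1 759/2258 = 33.6% → Compound 1
Compound 1 wins overall and in every disease group — no reversal.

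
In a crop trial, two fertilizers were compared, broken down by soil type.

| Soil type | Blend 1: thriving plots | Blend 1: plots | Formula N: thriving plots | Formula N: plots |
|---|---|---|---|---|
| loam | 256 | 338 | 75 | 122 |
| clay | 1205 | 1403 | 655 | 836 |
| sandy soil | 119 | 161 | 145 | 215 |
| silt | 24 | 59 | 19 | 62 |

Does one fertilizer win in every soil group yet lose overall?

Loam: Blend 1 256/338 = 75.7%, Formula N 75/122 = 61.5% → Blend 1
Clay: Blend 1 1205/1403 = 85.9%, Formula N 655/836 = 78.3% → Blend 1
Sandy soil: Blend 1 119/161 = 73.9%, Formula N 145/215 = 67.4% → Blend 1
Silt: Blend 1 24/59 = 40.7%, Formula N 19/62 = 30.6% → Blend 1
Overall: Blend 1 1604/1961 = 81.8%, Formula N 894/1235 = 72.4% → Blend 1
Blend 1 wins overall and in every soil group — no reversal.

No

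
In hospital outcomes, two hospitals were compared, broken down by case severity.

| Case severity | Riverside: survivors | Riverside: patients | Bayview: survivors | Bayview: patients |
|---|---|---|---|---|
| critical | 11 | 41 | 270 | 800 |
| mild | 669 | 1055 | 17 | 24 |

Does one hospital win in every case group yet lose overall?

Critical: Riverside 11/41 = 26.8%, Bayview 270/800 = 33.8% → Bayview
Mild: Riverside 669/1055 = 63.4%, Bayview 17/24 = 70.8% → Bayview
Overall: Riverside 680/1096 = 62.0%, Bayview 287/824 = 34.8% → Riverside
Bayview wins each case group but Riverside wins overall — the comparison reverses. Bayview's patients skew toward critical, which has a lower base rate.

Yes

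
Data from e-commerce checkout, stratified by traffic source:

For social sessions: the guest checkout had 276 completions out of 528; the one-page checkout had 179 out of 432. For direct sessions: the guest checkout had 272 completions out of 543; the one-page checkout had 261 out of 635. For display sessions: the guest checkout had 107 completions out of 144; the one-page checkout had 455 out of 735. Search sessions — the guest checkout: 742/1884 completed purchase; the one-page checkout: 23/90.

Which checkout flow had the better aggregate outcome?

the one-page checkout

Social: the guest checkout 276/528 = 52.3%, the one-page checkout 179/432 = 41.4% → the guest checkout
Direct: the guest checkout 272/543 = 50.1%, the one-page checkout 261/635 = 41.1% → the guest checkout
Display: the guest checkout 107/144 = 74.3%, the one-page checkout 455/735 = 61.9% → the guest checkout
Search: the guest checkout 742/1884 = 39.4%, the one-page checkout 23/90 = 25.6% → the guest checkout
Overall: the guest checkout 1397/3099 = 45.1%, the one-page checkout 918/1892 = 48.5% → the one-page checkout
(The guest checkout wins every traffic group but the one-page checkout wins overall — the guest checkout's sessions skew toward the low-rate search group.)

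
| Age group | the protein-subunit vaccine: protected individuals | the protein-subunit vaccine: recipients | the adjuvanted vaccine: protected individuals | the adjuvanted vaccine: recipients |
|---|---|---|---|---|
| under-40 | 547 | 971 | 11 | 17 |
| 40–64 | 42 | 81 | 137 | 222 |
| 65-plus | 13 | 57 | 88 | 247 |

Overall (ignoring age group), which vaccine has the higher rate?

the protein-subunit vaccine

Under-40: the protein-subunit vaccine 547/971 = 56.3%, the adjuvanted vaccine 11/17 = 64.7% → the adjuvanted vaccine
40–64: the protein-subunit vaccine 42/81 = 51.9%, the adjuvanted vaccine 137/222 = 61.7% → the adjuvanted vaccine
65-plus: the protein-subunit vaccine 13/57 = 22.8%, the adjuvanted vaccine 88/247 = 35.6% → the adjuvanted vaccine
Overall: the protein-subunit vaccine 602/1109 = 54.3%, the adjuvanted vaccine 236/486 = 48.6% → the protein-subunit vaccine
(The adjuvanted vaccine wins every age group but the protein-subunit vaccine wins overall — the adjuvanted vaccine's recipients skew toward the low-rate 65-plus group.)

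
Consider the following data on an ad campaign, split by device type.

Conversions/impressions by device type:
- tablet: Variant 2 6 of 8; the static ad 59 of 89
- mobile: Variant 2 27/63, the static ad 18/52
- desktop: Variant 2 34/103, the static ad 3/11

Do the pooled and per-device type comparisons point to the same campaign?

Tablet: Variant 2 6/8 = 75.0%, the static ad 59/89 = 66.3% → Variant 2
Mobile: Variant 2 27/63 = 42.9%, the static ad 18/52 = 34.6% → Variant 2
Desktop: Variant 2 34/103 = 33.0%, the static ad 3/11 = 27.3% → Variant 2
Overall: Variant 2 67/174 = 38.5%, the static ad 80/152 = 52.6% → the static ad
Variant 2 wins each device group but the static ad wins overall — the comparison reverses. Variant 2's impressions skew toward desktop, which has a lower base rate.

No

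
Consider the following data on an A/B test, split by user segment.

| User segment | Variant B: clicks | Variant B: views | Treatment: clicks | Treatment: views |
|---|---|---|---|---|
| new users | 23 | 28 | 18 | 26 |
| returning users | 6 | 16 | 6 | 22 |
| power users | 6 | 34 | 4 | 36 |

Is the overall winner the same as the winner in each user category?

Yes

New users: Variant B 23/28 = 82.1%, Treatment 18/26 = 69.2% → Variant B
Returning users: Variant B 6/16 = 37.5%, Treatment 6/22 = 27.3% → Variant B
Power users: Variant B 6/34 = 17.6%, Treatment 4/36 = 11.1% → Variant B
Overall: Variant B 35/78 = 44.9%, Treatment 28/84 = 33.3% → Variant B
Variant B wins overall and in every user group — no reversal.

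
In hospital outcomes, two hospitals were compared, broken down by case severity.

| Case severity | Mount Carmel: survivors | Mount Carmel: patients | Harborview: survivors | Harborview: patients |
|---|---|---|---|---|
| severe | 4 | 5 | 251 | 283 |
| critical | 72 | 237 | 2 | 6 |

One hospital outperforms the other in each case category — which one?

Severe: Mount Carmel 4/5 = 80.0%, Harborview 251/283 = 88.7% → Harborview
Critical: Mount Carmel 72/237 = 30.4%, Harborview 2/6 = 33.3% → Harborview
Harborview has the higher rate in both groups.

Harborview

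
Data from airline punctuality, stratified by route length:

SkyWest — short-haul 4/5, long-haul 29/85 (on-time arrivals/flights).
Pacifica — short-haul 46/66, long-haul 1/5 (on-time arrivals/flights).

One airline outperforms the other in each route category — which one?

Short-haul: SkyWest 4/5 = 80.0%, Pacifica 46/66 = 69.7% → SkyWest
Long-haul: SkyWest 29/85 = 34.1%, Pacifica 1/5 = 20.0% → SkyWest
SkyWest has the higher rate in both groups.

SkyWest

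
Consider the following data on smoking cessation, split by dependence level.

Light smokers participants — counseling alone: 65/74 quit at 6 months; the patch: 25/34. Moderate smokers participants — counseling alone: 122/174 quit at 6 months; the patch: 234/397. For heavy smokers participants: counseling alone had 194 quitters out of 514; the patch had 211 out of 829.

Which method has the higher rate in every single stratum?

counseling alone

Light smokers: counseling alone 65/74 = 87.8%, the patch 25/34 = 73.5% → counseling alone
Moderate smokers: counseling alone 122/174 = 70.1%, the patch 234/397 = 58.9% → counseling alone
Heavy smokers: counseling alone 194/514 = 37.7%, the patch 211/829 = 25.5% → counseling alone
Counseling alone has the higher rate in all 3 groups.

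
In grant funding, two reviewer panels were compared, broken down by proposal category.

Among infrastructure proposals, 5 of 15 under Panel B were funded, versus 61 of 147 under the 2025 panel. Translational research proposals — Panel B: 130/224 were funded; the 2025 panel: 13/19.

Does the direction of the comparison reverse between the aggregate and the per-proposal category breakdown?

Infrastructure: Panel B 5/15 = 33.3%, the 2025 panel 61/147 = 41.5% → the 2025 panel
Translational research: Panel B 130/224 = 58.0%, the 2025 panel 13/19 = 68.4% → the 2025 panel
Overall: Panel B 135/239 = 56.5%, the 2025 panel 74/166 = 44.6% → Panel B
The 2025 panel wins each proposal group but Panel B wins overall — the comparison reverses. The 2025 panel's proposals skew toward infrastructure, which has a lower base rate.

Yes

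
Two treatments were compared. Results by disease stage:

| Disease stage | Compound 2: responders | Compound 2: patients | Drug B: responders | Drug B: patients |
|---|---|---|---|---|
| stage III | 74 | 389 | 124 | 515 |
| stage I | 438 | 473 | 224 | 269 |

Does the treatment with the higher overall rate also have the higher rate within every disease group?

No

Stage III: Compound 2 74/389 = 19.0%, Drug B 124/515 = 24.1% → Drug B
Stage I: Compound 2 438/473 = 92.6%, Drug B 224/269 = 83.3% → Compound 2
Overall: Compound 2 512/862 = 59.4%, Drug B 348/784 = 44.4% → Compound 2
Neither sweeps: Compound 2 wins 1 of 2 groups, Drug B wins 1. Compound 2 wins overall but not every group — no Simpson reversal.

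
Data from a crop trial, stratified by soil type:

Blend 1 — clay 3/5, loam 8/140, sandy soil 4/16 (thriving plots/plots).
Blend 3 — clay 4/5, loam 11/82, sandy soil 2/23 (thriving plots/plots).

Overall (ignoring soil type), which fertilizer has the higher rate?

Clay: Blend 1 3/5 = 60.0%, Blend 3 4/5 = 80.0% → Blend 3
Loam: Blend 1 8/140 = 5.7%, Blend 3 11/82 = 13.4% → Blend 3
Sandy soil: Blend 1 4/16 = 25.0%, Blend 3 2/23 = 8.7% → Blend 1
Overall: Blend 1 15/161 = 9.3%, Blend 3 17/110 = 15.5% → Blend 3
(Neither sweeps every soil group, but Blend 3 has the higher pooled rate.)

Blend 3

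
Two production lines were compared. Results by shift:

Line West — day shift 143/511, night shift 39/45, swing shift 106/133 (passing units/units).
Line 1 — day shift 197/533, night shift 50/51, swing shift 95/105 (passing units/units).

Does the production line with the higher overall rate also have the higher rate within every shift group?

Day shift: Line West 143/511 = 28.0%, Line 1 197/533 = 37.0% → Line 1
Night shift: Line West 39/45 = 86.7%, Line 1 50/51 = 98.0% → Line 1
Swing shift: Line West 106/133 = 79.7%, Line 1 95/105 = 90.5% → Line 1
Overall: Line West 288/689 = 41.8%, Line 1 342/689 = 49.6% → Line 1
Line 1 wins overall and in every shift group — no reversal.

Yes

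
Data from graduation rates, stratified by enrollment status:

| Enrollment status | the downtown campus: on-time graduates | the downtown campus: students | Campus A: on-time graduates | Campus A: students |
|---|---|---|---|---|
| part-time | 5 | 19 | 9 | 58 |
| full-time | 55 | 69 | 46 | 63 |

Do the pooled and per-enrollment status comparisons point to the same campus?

Part-time: the downtown campus 5/19 = 26.3%, Campus A 9/58 = 15.5% → the downtown campus
Full-time: the downtown campus 55/69 = 79.7%, Campus A 46/63 = 73.0% → the downtown campus
Overall: the downtown campus 60/88 = 68.2%, Campus A 55/121 = 45.5% → the downtown campus
The downtown campus wins overall and in every enrollment group — no reversal.

Yes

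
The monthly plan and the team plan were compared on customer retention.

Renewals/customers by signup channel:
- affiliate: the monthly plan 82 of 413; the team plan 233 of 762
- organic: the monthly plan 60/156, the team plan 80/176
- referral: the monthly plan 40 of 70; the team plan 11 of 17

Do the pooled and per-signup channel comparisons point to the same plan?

Affiliate: the monthly plan 82/413 = 19.9%, the team plan 233/762 = 30.6% → the team plan
Organic: the monthly plan 60/156 = 38.5%, the team plan 80/176 = 45.5% → the team plan
Referral: the monthly plan 40/70 = 57.1%, the team plan 11/17 = 64.7% → the team plan
Overall: the monthly plan 182/639 = 28.5%, the team plan 324/955 = 33.9% → the team plan
The team plan wins overall and in every signup group — no reversal.

Yes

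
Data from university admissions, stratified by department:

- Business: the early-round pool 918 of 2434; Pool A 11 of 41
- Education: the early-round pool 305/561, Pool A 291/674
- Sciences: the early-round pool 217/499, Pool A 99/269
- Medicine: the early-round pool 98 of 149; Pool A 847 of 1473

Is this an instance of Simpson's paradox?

Yes

Business: the early-round pool 918/2434 = 37.7%, Pool A 11/41 = 26.8% → the early-round pool
Education: the early-round pool 305/561 = 54.4%, Pool A 291/674 = 43.2% → the early-round pool
Sciences: the early-round pool 217/499 = 43.5%, Pool A 99/269 = 36.8% → the early-round pool
Medicine: the early-round pool 98/149 = 65.8%, Pool A 847/1473 = 57.5% → the early-round pool
Overall: the early-round pool 1538/3643 = 42.2%, Pool A 1248/2457 = 50.8% → Pool A
The early-round pool wins each department group but Pool A wins overall — the comparison reverses. The early-round pool's applicants skew toward Business, which has a lower base rate.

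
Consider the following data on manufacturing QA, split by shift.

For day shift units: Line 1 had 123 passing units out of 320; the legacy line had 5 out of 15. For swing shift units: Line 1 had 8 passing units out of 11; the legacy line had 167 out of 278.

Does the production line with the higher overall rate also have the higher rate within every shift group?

No

Day shift: Line 1 123/320 = 38.4%, the legacy line 5/15 = 33.3% → Line 1
Swing shift: Line 1 8/11 = 72.7%, the legacy line 167/278 = 60.1% → Line 1
Overall: Line 1 131/331 = 39.6%, the legacy line 172/293 = 58.7% → the legacy line
Line 1 wins each shift group but the legacy line wins overall — the comparison reverses. Line 1's units skew toward day shift, which has a lower base rate.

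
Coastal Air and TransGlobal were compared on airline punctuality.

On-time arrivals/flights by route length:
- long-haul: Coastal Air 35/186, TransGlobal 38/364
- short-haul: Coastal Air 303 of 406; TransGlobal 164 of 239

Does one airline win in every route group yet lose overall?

Long-haul: Coastal Air 35/186 = 18.8%, TransGlobal 38/364 = 10.4% → Coastal Air
Short-haul: Coastal Air 303/406 = 74.6%, TransGlobal 164/239 = 68.6% → Coastal Air
Overall: Coastal Air 338/592 = 57.1%, TransGlobal 202/603 = 33.5% → Coastal Air
Coastal Air wins overall and in every route group — no reversal.

No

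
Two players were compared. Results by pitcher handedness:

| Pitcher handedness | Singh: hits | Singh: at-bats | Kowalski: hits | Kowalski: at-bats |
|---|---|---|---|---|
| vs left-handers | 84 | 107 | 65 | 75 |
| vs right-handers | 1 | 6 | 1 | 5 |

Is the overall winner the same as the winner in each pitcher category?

Vs left-handers: Singh 84/107 = 78.5%, Kowalski 65/75 = 86.7% → Kowalski
Vs right-handers: Singh 1/6 = 16.7%, Kowalski 1/5 = 20.0% → Kowalski
Overall: Singh 85/113 = 75.2%, Kowalski 66/80 = 82.5% → Kowalski
Kowalski wins overall and in every pitcher group — no reversal.

Yes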